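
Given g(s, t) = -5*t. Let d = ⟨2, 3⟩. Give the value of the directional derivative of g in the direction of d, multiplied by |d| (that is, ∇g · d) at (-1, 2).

-15

∂g/∂s = 0
∂g/∂t = -5
∇g at (-1, 2) = (0, -5)
∇g · d = (0)(2) + (-5)(3) = -15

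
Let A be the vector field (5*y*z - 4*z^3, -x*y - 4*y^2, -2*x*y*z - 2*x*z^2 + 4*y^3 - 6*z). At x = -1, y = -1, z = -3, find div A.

∂A₁/∂x = 0
∂A₂/∂y = -x - 8*y
∂A₃/∂z = -2*x*y - 4*x*z - 6
∇·A = -2*x*y - 4*x*z - x - 8*y - 6
At (-1, -1, -3): -11.

-11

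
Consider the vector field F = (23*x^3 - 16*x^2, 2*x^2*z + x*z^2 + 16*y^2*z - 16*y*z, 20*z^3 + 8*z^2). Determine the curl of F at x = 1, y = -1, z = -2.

(∇×F)₁ = ∂F₃/∂y − ∂F₂/∂z = -2*x^2 - 2*x*z - 16*y^2 + 16*y
(∇×F)₂ = ∂F₁/∂z − ∂F₃/∂x = 0
(∇×F)₃ = ∂F₂/∂x − ∂F₁/∂y = 4*x*z + z^2
∇×F = (-2*x^2 - 2*x*z - 16*y^2 + 16*y, 0, 4*x*z + z^2)
At (1, -1, -2): (-30, 0, -4).

(-30, 0, -4)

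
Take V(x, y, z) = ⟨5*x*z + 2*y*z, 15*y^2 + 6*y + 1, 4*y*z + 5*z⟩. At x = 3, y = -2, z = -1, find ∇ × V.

(∇×V)₁ = ∂V₃/∂y − ∂V₂/∂z = 4*z
(∇×V)₂ = ∂V₁/∂z − ∂V₃/∂x = 5*x + 2*y
(∇×V)₃ = ∂V₂/∂x − ∂V₁/∂y = -2*z
∇×V = (4*z, 5*x + 2*y, -2*z)
At (3, -2, -1): (-4, 11, 2).

(-4, 11, 2)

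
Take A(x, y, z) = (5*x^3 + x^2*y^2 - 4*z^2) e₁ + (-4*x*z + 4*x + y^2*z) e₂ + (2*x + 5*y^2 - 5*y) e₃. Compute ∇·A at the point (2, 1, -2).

60

∂A₁/∂x = 15*x^2 + 2*x*y^2
∂A₂/∂y = 2*y*z
∂A₃/∂z = 0
∇·A = 15*x^2 + 2*x*y^2 + 2*y*z
At (2, 1, -2): 60.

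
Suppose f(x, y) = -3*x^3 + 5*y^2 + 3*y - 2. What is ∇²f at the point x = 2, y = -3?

∂²f/∂x² = -18*x
∂²f/∂y² = 10
∇²f = -18*x + 10
At (2, -3): -26.

-26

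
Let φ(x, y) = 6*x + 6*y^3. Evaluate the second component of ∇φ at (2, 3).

162

(∇φ)_2 = ∂φ/∂y = 18*y^2
At (2, 3): 162.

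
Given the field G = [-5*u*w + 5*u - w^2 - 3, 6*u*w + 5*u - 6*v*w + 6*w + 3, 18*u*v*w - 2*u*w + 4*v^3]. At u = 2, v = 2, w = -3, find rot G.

(-66, 98, -13)

(∇×G)₁ = ∂G₃/∂v − ∂G₂/∂w = 18*u*w - 6*u + 12*v^2 + 6*v - 6
(∇×G)₂ = ∂G₁/∂w − ∂G₃/∂u = -5*u - 18*v*w
(∇×G)₃ = ∂G₂/∂u − ∂G₁/∂v = 6*w + 5
∇×G = (18*u*w - 6*u + 12*v^2 + 6*v - 6, -5*u - 18*v*w, 6*w + 5)
At (2, 2, -3): (-66, 98, -13).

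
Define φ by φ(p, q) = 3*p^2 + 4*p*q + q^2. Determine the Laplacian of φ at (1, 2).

8

∂²φ/∂p² = 6
∂²φ/∂q² = 2
∇²φ = 8
At (1, 2): 8.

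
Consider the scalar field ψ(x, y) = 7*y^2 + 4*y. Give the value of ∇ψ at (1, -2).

∂ψ/∂x = 0
∂ψ/∂y = 14*y + 4
∇ψ = (0, 14*y + 4)
At (1, -2): (0, -24).

(0, -24)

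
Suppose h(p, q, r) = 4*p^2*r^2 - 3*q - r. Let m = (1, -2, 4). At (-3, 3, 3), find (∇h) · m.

650

∂h/∂p = 8*p*r^2
∂h/∂q = -3
∂h/∂r = 8*p^2*r - 1
∇h at (-3, 3, 3) = (-216, -3, 215)
∇h · m = (-216)(1) + (-3)(-2) + (215)(4) = 650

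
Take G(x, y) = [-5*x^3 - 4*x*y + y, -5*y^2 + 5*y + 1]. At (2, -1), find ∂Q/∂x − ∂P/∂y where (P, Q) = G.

∂G₂/∂x = 0
∂G₁/∂y = -4*x + 1
Scalar curl = 4*x - 1
At (2, -1): 7.

7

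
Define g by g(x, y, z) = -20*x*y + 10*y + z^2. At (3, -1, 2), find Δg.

2

∂²g/∂x² = 0
∂²g/∂y² = 0
∂²g/∂z² = 2
∇²g = 2
At (3, -1, 2): 2.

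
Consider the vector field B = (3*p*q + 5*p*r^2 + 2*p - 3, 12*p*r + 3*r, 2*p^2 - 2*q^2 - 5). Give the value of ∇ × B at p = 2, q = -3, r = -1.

(-15, -28, -18)

(∇×B)₁ = ∂B₃/∂q − ∂B₂/∂r = -12*p - 4*q - 3
(∇×B)₂ = ∂B₁/∂r − ∂B₃/∂p = 10*p*r - 4*p
(∇×B)₃ = ∂B₂/∂p − ∂B₁/∂q = -3*p + 12*r
∇×B = (-12*p - 4*q - 3, 10*p*r - 4*p, -3*p + 12*r)
At (2, -3, -1): (-15, -28, -18).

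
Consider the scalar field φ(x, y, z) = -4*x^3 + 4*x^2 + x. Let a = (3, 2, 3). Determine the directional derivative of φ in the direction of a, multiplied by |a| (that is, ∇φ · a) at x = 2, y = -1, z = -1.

-93

∂φ/∂x = -12*x^2 + 8*x + 1
∂φ/∂y = 0
∂φ/∂z = 0
∇φ at (2, -1, -1) = (-31, 0, 0)
∇φ · a = (-31)(3) + (0)(2) + (0)(3) = -93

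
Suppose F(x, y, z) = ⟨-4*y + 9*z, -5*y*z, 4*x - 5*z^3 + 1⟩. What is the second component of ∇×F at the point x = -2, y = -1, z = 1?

(∇×F)_2 = ∂F₁/∂z − ∂F₃/∂x
= 9 − (4)
= 5
At (-2, -1, 1): 5.

5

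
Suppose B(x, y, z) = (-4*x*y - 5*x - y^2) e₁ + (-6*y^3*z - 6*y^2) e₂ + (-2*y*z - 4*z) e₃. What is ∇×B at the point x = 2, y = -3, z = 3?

(-168, 0, 2)

(∇×B)₁ = ∂B₃/∂y − ∂B₂/∂z = 6*y^3 - 2*z
(∇×B)₂ = ∂B₁/∂z − ∂B₃/∂x = 0
(∇×B)₃ = ∂B₂/∂x − ∂B₁/∂y = 4*x + 2*y
∇×B = (6*y^3 - 2*z, 0, 4*x + 2*y)
At (2, -3, 3): (-168, 0, 2).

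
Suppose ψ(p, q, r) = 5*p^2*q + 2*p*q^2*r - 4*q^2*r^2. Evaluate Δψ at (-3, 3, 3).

-150

∂²ψ/∂p² = 10*q
∂²ψ/∂q² = 4*r*(p - 2*r)
∂²ψ/∂r² = -8*q^2
∇²ψ = 4*p*r - 8*q^2 + 10*q - 8*r^2
At (-3, 3, 3): -150.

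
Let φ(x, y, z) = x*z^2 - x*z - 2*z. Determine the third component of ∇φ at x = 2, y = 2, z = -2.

(∇φ)_3 = ∂φ/∂z = 2*x*z - x - 2
At (2, 2, -2): -12.

-12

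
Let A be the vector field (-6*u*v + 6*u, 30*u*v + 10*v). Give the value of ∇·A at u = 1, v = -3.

∂A₁/∂u = -6*v + 6
∂A₂/∂v = 30*u + 10
∇·A = 30*u - 6*v + 16
At (1, -3): 64.

64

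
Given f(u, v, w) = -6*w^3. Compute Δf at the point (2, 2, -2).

72

∂²f/∂u² = 0
∂²f/∂v² = 0
∂²f/∂w² = -36*w
∇²f = -36*w
At (2, 2, -2): 72.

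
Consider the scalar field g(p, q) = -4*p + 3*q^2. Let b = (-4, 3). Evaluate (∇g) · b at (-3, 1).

∂g/∂p = -4
∂g/∂q = 6*q
∇g at (-3, 1) = (-4, 6)
∇g · b = (-4)(-4) + (6)(3) = 34

34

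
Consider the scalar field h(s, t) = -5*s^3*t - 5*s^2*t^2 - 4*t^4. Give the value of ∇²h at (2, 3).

-742

∂²h/∂s² = -10*t*(3*s + t)
∂²h/∂t² = -2*(5*s^2 + 24*t^2)
∇²h = -10*s^2 - 30*s*t - 58*t^2
At (2, 3): -742.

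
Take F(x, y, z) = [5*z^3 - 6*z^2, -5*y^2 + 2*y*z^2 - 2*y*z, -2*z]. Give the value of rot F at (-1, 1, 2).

(∇×F)₁ = ∂F₃/∂y − ∂F₂/∂z = -4*y*z + 2*y
(∇×F)₂ = ∂F₁/∂z − ∂F₃/∂x = 15*z^2 - 12*z
(∇×F)₃ = ∂F₂/∂x − ∂F₁/∂y = 0
∇×F = (-4*y*z + 2*y, 15*z^2 - 12*z, 0)
At (-1, 1, 2): (-6, 36, 0).

(-6, 36, 0)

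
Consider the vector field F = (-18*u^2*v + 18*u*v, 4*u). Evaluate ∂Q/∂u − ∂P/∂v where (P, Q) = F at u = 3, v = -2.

112

∂F₂/∂u = 4
∂F₁/∂v = -18*u^2 + 18*u
Scalar curl = 18*u^2 - 18*u + 4
At (3, -2): 112.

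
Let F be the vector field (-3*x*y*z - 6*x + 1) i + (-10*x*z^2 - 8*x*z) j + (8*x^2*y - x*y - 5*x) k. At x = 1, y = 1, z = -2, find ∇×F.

(∇×F)₁ = ∂F₃/∂y − ∂F₂/∂z = 8*x^2 + 20*x*z + 7*x
(∇×F)₂ = ∂F₁/∂z − ∂F₃/∂x = -19*x*y + y + 5
(∇×F)₃ = ∂F₂/∂x − ∂F₁/∂y = 3*x*z - 10*z^2 - 8*z
∇×F = (8*x^2 + 20*x*z + 7*x, -19*x*y + y + 5, 3*x*z - 10*z^2 - 8*z)
At (1, 1, -2): (-25, -13, -30).

(-25, -13, -30)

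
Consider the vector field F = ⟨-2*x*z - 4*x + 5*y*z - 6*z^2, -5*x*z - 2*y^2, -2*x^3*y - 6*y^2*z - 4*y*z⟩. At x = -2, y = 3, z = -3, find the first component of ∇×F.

(∇×F)_1 = ∂F₃/∂y − ∂F₂/∂z
= -2*x^3 - 12*y*z - 4*z − (-5*x)
= -2*x^3 + 5*x - 12*y*z - 4*z
At (-2, 3, -3): 126.

126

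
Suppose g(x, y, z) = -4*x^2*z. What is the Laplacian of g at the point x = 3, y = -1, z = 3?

-24

∂²g/∂x² = -8*z
∂²g/∂y² = 0
∂²g/∂z² = 0
∇²g = -8*z
At (3, -1, 3): -24.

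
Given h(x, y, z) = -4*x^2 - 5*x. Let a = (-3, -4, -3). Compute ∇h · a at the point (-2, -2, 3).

-33

∂h/∂x = -8*x - 5
∂h/∂y = 0
∂h/∂z = 0
∇h at (-2, -2, 3) = (11, 0, 0)
∇h · a = (11)(-3) + (0)(-4) + (0)(-3) = -33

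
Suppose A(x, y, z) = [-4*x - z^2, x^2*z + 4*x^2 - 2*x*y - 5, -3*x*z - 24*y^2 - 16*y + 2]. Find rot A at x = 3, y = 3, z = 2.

(-169, 2, 30)

(∇×A)₁ = ∂A₃/∂y − ∂A₂/∂z = -x^2 - 48*y - 16
(∇×A)₂ = ∂A₁/∂z − ∂A₃/∂x = z
(∇×A)₃ = ∂A₂/∂x − ∂A₁/∂y = 2*x*z + 8*x - 2*y
∇×A = (-x^2 - 48*y - 16, z, 2*x*z + 8*x - 2*y)
At (3, 3, 2): (-169, 2, 30).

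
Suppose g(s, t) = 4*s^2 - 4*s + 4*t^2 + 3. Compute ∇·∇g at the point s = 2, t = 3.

16

∂²g/∂s² = 8
∂²g/∂t² = 8
∇²g = 16
At (2, 3): 16.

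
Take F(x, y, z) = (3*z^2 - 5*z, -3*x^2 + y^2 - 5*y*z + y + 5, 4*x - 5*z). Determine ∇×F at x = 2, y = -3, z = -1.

(∇×F)₁ = ∂F₃/∂y − ∂F₂/∂z = 5*y
(∇×F)₂ = ∂F₁/∂z − ∂F₃/∂x = 6*z - 9
(∇×F)₃ = ∂F₂/∂x − ∂F₁/∂y = -6*x
∇×F = (5*y, 6*z - 9, -6*x)
At (2, -3, -1): (-15, -15, -12).

(-15, -15, -12)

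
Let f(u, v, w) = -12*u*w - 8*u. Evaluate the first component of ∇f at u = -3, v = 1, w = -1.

4

(∇f)_1 = ∂f/∂u = -12*w - 8
At (-3, 1, -1): 4.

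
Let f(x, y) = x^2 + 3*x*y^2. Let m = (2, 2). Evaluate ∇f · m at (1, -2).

4

∂f/∂x = 2*x + 3*y^2
∂f/∂y = 6*x*y
∇f at (1, -2) = (14, -12)
∇f · m = (14)(2) + (-12)(2) = 4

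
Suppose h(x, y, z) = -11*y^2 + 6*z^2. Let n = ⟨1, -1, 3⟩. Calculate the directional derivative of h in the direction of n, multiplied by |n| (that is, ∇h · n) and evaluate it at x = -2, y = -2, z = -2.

∂h/∂x = 0
∂h/∂y = -22*y
∂h/∂z = 12*z
∇h at (-2, -2, -2) = (0, 44, -24)
∇h · n = (0)(1) + (44)(-1) + (-24)(3) = -116

-116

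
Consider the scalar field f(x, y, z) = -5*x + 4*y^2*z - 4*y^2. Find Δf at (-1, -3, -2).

-24

∂²f/∂x² = 0
∂²f/∂y² = 8*(z - 1)
∂²f/∂z² = 0
∇²f = 8*z - 8
At (-1, -3, -2): -24.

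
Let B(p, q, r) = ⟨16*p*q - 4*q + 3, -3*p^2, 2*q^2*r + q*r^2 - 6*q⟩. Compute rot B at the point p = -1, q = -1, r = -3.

(15, 0, 26)

(∇×B)₁ = ∂B₃/∂q − ∂B₂/∂r = 4*q*r + r^2 - 6
(∇×B)₂ = ∂B₁/∂r − ∂B₃/∂p = 0
(∇×B)₃ = ∂B₂/∂p − ∂B₁/∂q = -22*p + 4
∇×B = (4*q*r + r^2 - 6, 0, -22*p + 4)
At (-1, -1, -3): (15, 0, 26).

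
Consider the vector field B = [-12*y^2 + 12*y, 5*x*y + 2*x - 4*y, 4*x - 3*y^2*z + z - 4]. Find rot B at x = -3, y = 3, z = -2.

(36, -4, 77)

(∇×B)₁ = ∂B₃/∂y − ∂B₂/∂z = -6*y*z
(∇×B)₂ = ∂B₁/∂z − ∂B₃/∂x = -4
(∇×B)₃ = ∂B₂/∂x − ∂B₁/∂y = 29*y - 10
∇×B = (-6*y*z, -4, 29*y - 10)
At (-3, 3, -2): (36, -4, 77).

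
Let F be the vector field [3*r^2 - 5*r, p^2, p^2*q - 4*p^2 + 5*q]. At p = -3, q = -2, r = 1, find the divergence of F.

∂F₁/∂p = 0
∂F₂/∂q = 0
∂F₃/∂r = 0
∇·F = 0
At (-3, -2, 1): 0.

0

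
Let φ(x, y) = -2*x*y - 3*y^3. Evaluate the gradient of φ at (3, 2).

∂φ/∂x = -2*y
∂φ/∂y = -2*x - 9*y^2
∇φ = (-2*y, -2*x - 9*y^2)
At (3, 2): (-4, -42).

(-4, -42)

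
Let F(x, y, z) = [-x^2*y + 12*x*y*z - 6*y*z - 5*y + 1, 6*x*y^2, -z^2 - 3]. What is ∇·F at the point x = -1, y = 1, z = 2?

∂F₁/∂x = -2*x*y + 12*y*z
∂F₂/∂y = 12*x*y
∂F₃/∂z = -2*z
∇·F = 10*x*y + 12*y*z - 2*z
At (-1, 1, 2): 10.

10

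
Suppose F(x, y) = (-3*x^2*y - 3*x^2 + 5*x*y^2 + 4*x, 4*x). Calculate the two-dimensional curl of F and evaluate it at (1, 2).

-13

∂F₂/∂x = 4
∂F₁/∂y = -3*x^2 + 10*x*y
Scalar curl = 3*x^2 - 10*x*y + 4
At (1, 2): -13.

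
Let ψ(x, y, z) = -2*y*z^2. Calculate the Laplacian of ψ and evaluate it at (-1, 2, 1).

-8

∂²ψ/∂x² = 0
∂²ψ/∂y² = 0
∂²ψ/∂z² = -4*y
∇²ψ = -4*y
At (-1, 2, 1): -8.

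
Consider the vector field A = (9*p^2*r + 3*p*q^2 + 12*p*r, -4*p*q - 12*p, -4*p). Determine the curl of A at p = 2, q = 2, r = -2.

(0, 64, -44)

(∇×A)₁ = ∂A₃/∂q − ∂A₂/∂r = 0
(∇×A)₂ = ∂A₁/∂r − ∂A₃/∂p = 9*p^2 + 12*p + 4
(∇×A)₃ = ∂A₂/∂p − ∂A₁/∂q = -6*p*q - 4*q - 12
∇×A = (0, 9*p^2 + 12*p + 4, -6*p*q - 4*q - 12)
At (2, 2, -2): (0, 64, -44).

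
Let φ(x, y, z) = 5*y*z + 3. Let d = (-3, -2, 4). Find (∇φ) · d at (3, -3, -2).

-40

∂φ/∂x = 0
∂φ/∂y = 5*z
∂φ/∂z = 5*y
∇φ at (3, -3, -2) = (0, -10, -15)
∇φ · d = (0)(-3) + (-10)(-2) + (-15)(4) = -40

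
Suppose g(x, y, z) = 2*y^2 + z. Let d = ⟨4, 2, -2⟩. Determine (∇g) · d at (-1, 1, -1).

∂g/∂x = 0
∂g/∂y = 4*y
∂g/∂z = 1
∇g at (-1, 1, -1) = (0, 4, 1)
∇g · d = (0)(4) + (4)(2) + (1)(-2) = 6

6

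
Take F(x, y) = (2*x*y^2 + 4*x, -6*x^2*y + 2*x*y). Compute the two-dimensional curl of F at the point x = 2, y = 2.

-60

∂F₂/∂x = -12*x*y + 2*y
∂F₁/∂y = 4*x*y
Scalar curl = -16*x*y + 2*y
At (2, 2): -60.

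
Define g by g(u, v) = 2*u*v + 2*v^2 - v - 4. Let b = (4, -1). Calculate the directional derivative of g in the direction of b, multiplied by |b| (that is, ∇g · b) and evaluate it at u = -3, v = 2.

∂g/∂u = 2*v
∂g/∂v = 2*u + 4*v - 1
∇g at (-3, 2) = (4, 1)
∇g · b = (4)(4) + (1)(-1) = 15

15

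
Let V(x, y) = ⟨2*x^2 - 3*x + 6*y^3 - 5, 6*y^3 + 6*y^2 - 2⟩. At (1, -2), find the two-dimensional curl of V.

-72

∂V₂/∂x = 0
∂V₁/∂y = 18*y^2
Scalar curl = -18*y^2
At (1, -2): -72.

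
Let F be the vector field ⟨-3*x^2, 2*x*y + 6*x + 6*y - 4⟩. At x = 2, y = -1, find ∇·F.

-2

∂F₁/∂x = -6*x
∂F₂/∂y = 2*x + 6
∇·F = -4*x + 6
At (2, -1): -2.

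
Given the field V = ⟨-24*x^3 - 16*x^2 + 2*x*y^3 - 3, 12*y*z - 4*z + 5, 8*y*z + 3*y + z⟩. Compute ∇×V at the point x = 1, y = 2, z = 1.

(∇×V)₁ = ∂V₃/∂y − ∂V₂/∂z = -12*y + 8*z + 7
(∇×V)₂ = ∂V₁/∂z − ∂V₃/∂x = 0
(∇×V)₃ = ∂V₂/∂x − ∂V₁/∂y = -6*x*y^2
∇×V = (-12*y + 8*z + 7, 0, -6*x*y^2)
At (1, 2, 1): (-9, 0, -24).

(-9, 0, -24)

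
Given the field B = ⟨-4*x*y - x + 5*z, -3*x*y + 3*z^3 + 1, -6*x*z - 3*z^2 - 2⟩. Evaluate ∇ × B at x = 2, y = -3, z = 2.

(-36, 17, 17)

(∇×B)₁ = ∂B₃/∂y − ∂B₂/∂z = -9*z^2
(∇×B)₂ = ∂B₁/∂z − ∂B₃/∂x = 6*z + 5
(∇×B)₃ = ∂B₂/∂x − ∂B₁/∂y = 4*x - 3*y
∇×B = (-9*z^2, 6*z + 5, 4*x - 3*y)
At (2, -3, 2): (-36, 17, 17).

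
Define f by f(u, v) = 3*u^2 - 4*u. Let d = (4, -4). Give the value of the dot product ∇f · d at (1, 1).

∂f/∂u = 6*u - 4
∂f/∂v = 0
∇f at (1, 1) = (2, 0)
∇f · d = (2)(4) + (0)(-4) = 8

8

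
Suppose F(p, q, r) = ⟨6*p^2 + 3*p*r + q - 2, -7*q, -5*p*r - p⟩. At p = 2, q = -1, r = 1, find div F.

∂F₁/∂p = 12*p + 3*r
∂F₂/∂q = -7
∂F₃/∂r = -5*p
∇·F = 7*p + 3*r - 7
At (2, -1, 1): 10.

10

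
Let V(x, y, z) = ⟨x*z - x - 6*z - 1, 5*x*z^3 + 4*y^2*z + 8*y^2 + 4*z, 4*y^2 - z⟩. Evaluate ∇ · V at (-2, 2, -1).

13

∂V₁/∂x = z - 1
∂V₂/∂y = 8*y*z + 16*y
∂V₃/∂z = -1
∇·V = 8*y*z + 16*y + z - 2
At (-2, 2, -1): 13.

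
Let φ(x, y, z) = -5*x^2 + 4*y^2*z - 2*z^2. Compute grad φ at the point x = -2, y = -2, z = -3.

(20, 48, 28)

∂φ/∂x = -10*x
∂φ/∂y = 8*y*z
∂φ/∂z = 4*y^2 - 4*z
∇φ = (-10*x, 8*y*z, 4*y^2 - 4*z)
At (-2, -2, -3): (20, 48, 28).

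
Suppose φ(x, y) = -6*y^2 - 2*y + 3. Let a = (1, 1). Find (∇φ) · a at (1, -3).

34

∂φ/∂x = 0
∂φ/∂y = -12*y - 2
∇φ at (1, -3) = (0, 34)
∇φ · a = (0)(1) + (34)(1) = 34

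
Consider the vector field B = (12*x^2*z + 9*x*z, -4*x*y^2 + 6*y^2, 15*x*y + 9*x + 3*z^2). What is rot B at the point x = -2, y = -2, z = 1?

(-30, 51, -16)

(∇×B)₁ = ∂B₃/∂y − ∂B₂/∂z = 15*x
(∇×B)₂ = ∂B₁/∂z − ∂B₃/∂x = 12*x^2 + 9*x - 15*y - 9
(∇×B)₃ = ∂B₂/∂x − ∂B₁/∂y = -4*y^2
∇×B = (15*x, 12*x^2 + 9*x - 15*y - 9, -4*y^2)
At (-2, -2, 1): (-30, 51, -16).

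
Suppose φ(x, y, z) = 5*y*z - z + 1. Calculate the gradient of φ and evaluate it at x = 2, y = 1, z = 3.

∂φ/∂x = 0
∂φ/∂y = 5*z
∂φ/∂z = 5*y - 1
∇φ = (0, 5*z, 5*y - 1)
At (2, 1, 3): (0, 15, 4).

(0, 15, 4)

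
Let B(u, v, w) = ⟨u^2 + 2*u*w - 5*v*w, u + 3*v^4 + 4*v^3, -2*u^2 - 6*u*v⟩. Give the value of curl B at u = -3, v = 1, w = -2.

(18, -17, -9)

(∇×B)₁ = ∂B₃/∂v − ∂B₂/∂w = -6*u
(∇×B)₂ = ∂B₁/∂w − ∂B₃/∂u = 6*u + v
(∇×B)₃ = ∂B₂/∂u − ∂B₁/∂v = 5*w + 1
∇×B = (-6*u, 6*u + v, 5*w + 1)
At (-3, 1, -2): (18, -17, -9).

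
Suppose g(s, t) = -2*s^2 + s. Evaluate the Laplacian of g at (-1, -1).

∂²g/∂s² = -4
∂²g/∂t² = 0
∇²g = -4
At (-1, -1): -4.

-4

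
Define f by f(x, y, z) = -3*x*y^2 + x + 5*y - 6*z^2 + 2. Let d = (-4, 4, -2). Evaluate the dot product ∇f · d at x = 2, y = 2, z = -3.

-104

∂f/∂x = -3*y^2 + 1
∂f/∂y = -6*x*y + 5
∂f/∂z = -12*z
∇f at (2, 2, -3) = (-11, -19, 36)
∇f · d = (-11)(-4) + (-19)(4) + (36)(-2) = -104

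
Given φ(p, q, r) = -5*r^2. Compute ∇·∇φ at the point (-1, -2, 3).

∂²φ/∂p² = 0
∂²φ/∂q² = 0
∂²φ/∂r² = -10
∇²φ = -10
At (-1, -2, 3): -10.

-10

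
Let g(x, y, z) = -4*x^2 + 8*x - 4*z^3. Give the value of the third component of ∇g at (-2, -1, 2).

(∇g)_3 = ∂g/∂z = -12*z^2
At (-2, -1, 2): -48.

-48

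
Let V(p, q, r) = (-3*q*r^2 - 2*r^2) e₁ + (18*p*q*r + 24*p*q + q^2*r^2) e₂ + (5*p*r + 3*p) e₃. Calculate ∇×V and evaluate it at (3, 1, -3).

(∇×V)₁ = ∂V₃/∂q − ∂V₂/∂r = -18*p*q - 2*q^2*r
(∇×V)₂ = ∂V₁/∂r − ∂V₃/∂p = -6*q*r - 9*r - 3
(∇×V)₃ = ∂V₂/∂p − ∂V₁/∂q = 18*q*r + 24*q + 3*r^2
∇×V = (-18*p*q - 2*q^2*r, -6*q*r - 9*r - 3, 18*q*r + 24*q + 3*r^2)
At (3, 1, -3): (-48, 42, -3).

(-48, 42, -3)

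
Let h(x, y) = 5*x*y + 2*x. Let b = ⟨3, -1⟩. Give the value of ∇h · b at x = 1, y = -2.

-29

∂h/∂x = 5*y + 2
∂h/∂y = 5*x
∇h at (1, -2) = (-8, 5)
∇h · b = (-8)(3) + (5)(-1) = -29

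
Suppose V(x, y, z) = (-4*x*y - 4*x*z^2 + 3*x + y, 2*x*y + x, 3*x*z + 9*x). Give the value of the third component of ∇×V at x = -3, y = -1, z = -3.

(∇×V)_3 = ∂V₂/∂x − ∂V₁/∂y
= 2*y + 1 − (-4*x + 1)
= 4*x + 2*y
At (-3, -1, -3): -14.

-14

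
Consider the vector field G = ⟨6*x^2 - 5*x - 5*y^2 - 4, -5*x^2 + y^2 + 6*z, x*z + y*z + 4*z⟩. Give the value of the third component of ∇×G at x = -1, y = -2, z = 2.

(∇×G)_3 = ∂G₂/∂x − ∂G₁/∂y
= -10*x − (-10*y)
= -10*x + 10*y
At (-1, -2, 2): -10.

-10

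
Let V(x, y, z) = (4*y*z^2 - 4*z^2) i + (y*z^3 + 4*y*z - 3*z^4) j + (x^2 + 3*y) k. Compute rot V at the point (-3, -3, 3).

(∇×V)₁ = ∂V₃/∂y − ∂V₂/∂z = -3*y*z^2 - 4*y + 12*z^3 + 3
(∇×V)₂ = ∂V₁/∂z − ∂V₃/∂x = -2*x + 8*y*z - 8*z
(∇×V)₃ = ∂V₂/∂x − ∂V₁/∂y = -4*z^2
∇×V = (-3*y*z^2 - 4*y + 12*z^3 + 3, -2*x + 8*y*z - 8*z, -4*z^2)
At (-3, -3, 3): (420, -90, -36).

(420, -90, -36)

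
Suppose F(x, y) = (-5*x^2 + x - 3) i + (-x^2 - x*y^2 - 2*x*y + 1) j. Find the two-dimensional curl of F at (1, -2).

∂F₂/∂x = -2*x - y^2 - 2*y
∂F₁/∂y = 0
Scalar curl = -2*x - y^2 - 2*y
At (1, -2): -2.

-2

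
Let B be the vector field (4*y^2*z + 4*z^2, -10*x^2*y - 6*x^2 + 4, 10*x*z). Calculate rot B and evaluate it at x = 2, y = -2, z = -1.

(∇×B)₁ = ∂B₃/∂y − ∂B₂/∂z = 0
(∇×B)₂ = ∂B₁/∂z − ∂B₃/∂x = 4*y^2 - 2*z
(∇×B)₃ = ∂B₂/∂x − ∂B₁/∂y = -20*x*y - 12*x - 8*y*z
∇×B = (0, 4*y^2 - 2*z, -20*x*y - 12*x - 8*y*z)
At (2, -2, -1): (0, 18, 40).

(0, 18, 40)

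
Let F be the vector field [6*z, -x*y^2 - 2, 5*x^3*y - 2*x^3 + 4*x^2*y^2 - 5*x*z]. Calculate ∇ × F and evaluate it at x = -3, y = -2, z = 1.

(-279, 431, -4)

(∇×F)₁ = ∂F₃/∂y − ∂F₂/∂z = 5*x^3 + 8*x^2*y
(∇×F)₂ = ∂F₁/∂z − ∂F₃/∂x = -15*x^2*y + 6*x^2 - 8*x*y^2 + 5*z + 6
(∇×F)₃ = ∂F₂/∂x − ∂F₁/∂y = -y^2
∇×F = (5*x^3 + 8*x^2*y, -15*x^2*y + 6*x^2 - 8*x*y^2 + 5*z + 6, -y^2)
At (-3, -2, 1): (-279, 431, -4).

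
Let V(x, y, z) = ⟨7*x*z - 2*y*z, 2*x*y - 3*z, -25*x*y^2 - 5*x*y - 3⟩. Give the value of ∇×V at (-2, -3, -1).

(-287, 202, -8)

(∇×V)₁ = ∂V₃/∂y − ∂V₂/∂z = -50*x*y - 5*x + 3
(∇×V)₂ = ∂V₁/∂z − ∂V₃/∂x = 7*x + 25*y^2 + 3*y
(∇×V)₃ = ∂V₂/∂x − ∂V₁/∂y = 2*y + 2*z
∇×V = (-50*x*y - 5*x + 3, 7*x + 25*y^2 + 3*y, 2*y + 2*z)
At (-2, -3, -1): (-287, 202, -8).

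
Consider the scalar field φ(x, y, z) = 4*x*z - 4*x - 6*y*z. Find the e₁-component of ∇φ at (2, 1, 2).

(∇φ)_1 = ∂φ/∂x = 4*z - 4
At (2, 1, 2): 4.

4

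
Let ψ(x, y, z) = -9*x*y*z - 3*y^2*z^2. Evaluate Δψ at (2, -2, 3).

-78

∂²ψ/∂x² = 0
∂²ψ/∂y² = -6*z^2
∂²ψ/∂z² = -6*y^2
∇²ψ = -6*y^2 - 6*z^2
At (2, -2, 3): -78.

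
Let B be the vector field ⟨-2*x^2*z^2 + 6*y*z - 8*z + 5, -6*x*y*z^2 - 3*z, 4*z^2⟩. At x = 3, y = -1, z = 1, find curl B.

(-33, -50, 0)

(∇×B)₁ = ∂B₃/∂y − ∂B₂/∂z = 12*x*y*z + 3
(∇×B)₂ = ∂B₁/∂z − ∂B₃/∂x = -4*x^2*z + 6*y - 8
(∇×B)₃ = ∂B₂/∂x − ∂B₁/∂y = -6*y*z^2 - 6*z
∇×B = (12*x*y*z + 3, -4*x^2*z + 6*y - 8, -6*y*z^2 - 6*z)
At (3, -1, 1): (-33, -50, 0).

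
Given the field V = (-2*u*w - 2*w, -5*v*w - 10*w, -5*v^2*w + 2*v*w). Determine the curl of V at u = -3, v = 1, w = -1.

(23, 4, 0)

(∇×V)₁ = ∂V₃/∂v − ∂V₂/∂w = -10*v*w + 5*v + 2*w + 10
(∇×V)₂ = ∂V₁/∂w − ∂V₃/∂u = -2*u - 2
(∇×V)₃ = ∂V₂/∂u − ∂V₁/∂v = 0
∇×V = (-10*v*w + 5*v + 2*w + 10, -2*u - 2, 0)
At (-3, 1, -1): (23, 4, 0).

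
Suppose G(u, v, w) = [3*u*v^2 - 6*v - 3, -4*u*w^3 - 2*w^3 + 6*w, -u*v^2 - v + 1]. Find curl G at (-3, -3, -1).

(-55, 9, -44)

(∇×G)₁ = ∂G₃/∂v − ∂G₂/∂w = -2*u*v + 12*u*w^2 + 6*w^2 - 7
(∇×G)₂ = ∂G₁/∂w − ∂G₃/∂u = v^2
(∇×G)₃ = ∂G₂/∂u − ∂G₁/∂v = -6*u*v - 4*w^3 + 6
∇×G = (-2*u*v + 12*u*w^2 + 6*w^2 - 7, v^2, -6*u*v - 4*w^3 + 6)
At (-3, -3, -1): (-55, 9, -44).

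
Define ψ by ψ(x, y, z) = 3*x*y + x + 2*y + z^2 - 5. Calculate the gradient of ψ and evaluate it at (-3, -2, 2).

∂ψ/∂x = 3*y + 1
∂ψ/∂y = 3*x + 2
∂ψ/∂z = 2*z
∇ψ = (3*y + 1, 3*x + 2, 2*z)
At (-3, -2, 2): (-5, -7, 4).

(-5, -7, 4)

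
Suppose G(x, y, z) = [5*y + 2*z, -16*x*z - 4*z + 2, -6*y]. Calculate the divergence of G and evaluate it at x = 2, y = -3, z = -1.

0

∂G₁/∂x = 0
∂G₂/∂y = 0
∂G₃/∂z = 0
∇·G = 0
At (2, -3, -1): 0.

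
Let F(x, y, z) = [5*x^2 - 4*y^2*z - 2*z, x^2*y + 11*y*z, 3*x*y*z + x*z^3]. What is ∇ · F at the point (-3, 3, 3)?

∂F₁/∂x = 10*x
∂F₂/∂y = x^2 + 11*z
∂F₃/∂z = 3*x*y + 3*x*z^2
∇·F = x^2 + 3*x*y + 3*x*z^2 + 10*x + 11*z
At (-3, 3, 3): -96.

-96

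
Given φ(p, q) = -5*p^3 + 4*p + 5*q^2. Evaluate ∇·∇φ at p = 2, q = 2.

∂²φ/∂p² = -30*p
∂²φ/∂q² = 10
∇²φ = -30*p + 10
At (2, 2): -50.

-50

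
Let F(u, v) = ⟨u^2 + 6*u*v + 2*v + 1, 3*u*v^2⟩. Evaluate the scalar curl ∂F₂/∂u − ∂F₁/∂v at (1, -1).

-5

∂F₂/∂u = 3*v^2
∂F₁/∂v = 6*u + 2
Scalar curl = -6*u + 3*v^2 - 2
At (1, -1): -5.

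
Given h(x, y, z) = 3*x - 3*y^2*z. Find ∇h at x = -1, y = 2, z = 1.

∂h/∂x = 3
∂h/∂y = -6*y*z
∂h/∂z = -3*y^2
∇h = (3, -6*y*z, -3*y^2)
At (-1, 2, 1): (3, -12, -12).

(3, -12, -12)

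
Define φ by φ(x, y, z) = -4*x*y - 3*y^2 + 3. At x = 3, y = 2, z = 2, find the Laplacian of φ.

-6

∂²φ/∂x² = 0
∂²φ/∂y² = -6
∂²φ/∂z² = 0
∇²φ = -6
At (3, 2, 2): -6.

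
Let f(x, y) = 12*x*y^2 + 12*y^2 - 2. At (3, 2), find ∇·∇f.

96

∂²f/∂x² = 0
∂²f/∂y² = 24*(x + 1)
∇²f = 24*x + 24
At (3, 2): 96.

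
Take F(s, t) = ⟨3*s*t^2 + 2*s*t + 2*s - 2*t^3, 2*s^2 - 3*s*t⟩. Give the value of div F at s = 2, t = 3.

∂F₁/∂s = 3*t^2 + 2*t + 2
∂F₂/∂t = -3*s
∇·F = -3*s + 3*t^2 + 2*t + 2
At (2, 3): 29.

29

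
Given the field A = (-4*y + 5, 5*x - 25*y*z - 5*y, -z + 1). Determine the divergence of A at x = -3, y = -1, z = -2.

44

∂A₁/∂x = 0
∂A₂/∂y = -25*z - 5
∂A₃/∂z = -1
∇·A = -25*z - 6
At (-3, -1, -2): 44.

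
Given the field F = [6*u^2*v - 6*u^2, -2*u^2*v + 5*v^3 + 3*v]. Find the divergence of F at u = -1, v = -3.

184

∂F₁/∂u = 12*u*v - 12*u
∂F₂/∂v = -2*u^2 + 15*v^2 + 3
∇·F = -2*u^2 + 12*u*v - 12*u + 15*v^2 + 3
At (-1, -3): 184.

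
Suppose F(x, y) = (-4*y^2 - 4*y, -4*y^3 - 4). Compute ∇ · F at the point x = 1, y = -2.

-48

∂F₁/∂x = 0
∂F₂/∂y = -12*y^2
∇·F = -12*y^2
At (1, -2): -48.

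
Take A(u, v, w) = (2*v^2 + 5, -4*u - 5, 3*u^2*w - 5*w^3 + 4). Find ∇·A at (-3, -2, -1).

12

∂A₁/∂u = 0
∂A₂/∂v = 0
∂A₃/∂w = 3*u^2 - 15*w^2
∇·A = 3*u^2 - 15*w^2
At (-3, -2, -1): 12.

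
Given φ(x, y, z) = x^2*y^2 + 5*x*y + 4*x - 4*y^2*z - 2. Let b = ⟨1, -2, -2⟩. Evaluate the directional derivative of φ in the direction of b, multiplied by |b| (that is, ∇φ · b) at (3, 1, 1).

-27

∂φ/∂x = 2*x*y^2 + 5*y + 4
∂φ/∂y = 2*x^2*y + 5*x - 8*y*z
∂φ/∂z = -4*y^2
∇φ at (3, 1, 1) = (15, 25, -4)
∇φ · b = (15)(1) + (25)(-2) + (-4)(-2) = -27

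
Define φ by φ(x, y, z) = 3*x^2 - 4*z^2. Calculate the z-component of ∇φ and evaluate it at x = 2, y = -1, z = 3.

-24

(∇φ)_3 = ∂φ/∂z = -8*z
At (2, -1, 3): -24.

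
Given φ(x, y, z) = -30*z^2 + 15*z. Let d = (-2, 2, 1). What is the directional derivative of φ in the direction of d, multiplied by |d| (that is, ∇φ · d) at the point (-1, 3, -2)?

135

∂φ/∂x = 0
∂φ/∂y = 0
∂φ/∂z = -60*z + 15
∇φ at (-1, 3, -2) = (0, 0, 135)
∇φ · d = (0)(-2) + (0)(2) + (135)(1) = 135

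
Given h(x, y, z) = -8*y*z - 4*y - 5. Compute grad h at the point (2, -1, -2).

(0, 12, 8)

∂h/∂x = 0
∂h/∂y = -8*z - 4
∂h/∂z = -8*y
∇h = (0, -8*z - 4, -8*y)
At (2, -1, -2): (0, 12, 8).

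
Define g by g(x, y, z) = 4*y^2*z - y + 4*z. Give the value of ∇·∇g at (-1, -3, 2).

16

∂²g/∂x² = 0
∂²g/∂y² = 8*z
∂²g/∂z² = 0
∇²g = 8*z
At (-1, -3, 2): 16.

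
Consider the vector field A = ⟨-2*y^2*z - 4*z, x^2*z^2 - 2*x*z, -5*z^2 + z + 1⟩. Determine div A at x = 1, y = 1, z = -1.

∂A₁/∂x = 0
∂A₂/∂y = 0
∂A₃/∂z = -10*z + 1
∇·A = -10*z + 1
At (1, 1, -1): 11.

11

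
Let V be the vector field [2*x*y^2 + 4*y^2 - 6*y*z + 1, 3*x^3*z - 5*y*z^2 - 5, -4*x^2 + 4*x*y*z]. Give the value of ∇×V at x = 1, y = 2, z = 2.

(∇×V)₁ = ∂V₃/∂y − ∂V₂/∂z = -3*x^3 + 4*x*z + 10*y*z
(∇×V)₂ = ∂V₁/∂z − ∂V₃/∂x = 8*x - 4*y*z - 6*y
(∇×V)₃ = ∂V₂/∂x − ∂V₁/∂y = 9*x^2*z - 4*x*y - 8*y + 6*z
∇×V = (-3*x^3 + 4*x*z + 10*y*z, 8*x - 4*y*z - 6*y, 9*x^2*z - 4*x*y - 8*y + 6*z)
At (1, 2, 2): (45, -20, 6).

(45, -20, 6)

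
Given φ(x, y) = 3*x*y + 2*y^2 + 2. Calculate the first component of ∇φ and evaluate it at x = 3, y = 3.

9

(∇φ)_1 = ∂φ/∂x = 3*y
At (3, 3): 9.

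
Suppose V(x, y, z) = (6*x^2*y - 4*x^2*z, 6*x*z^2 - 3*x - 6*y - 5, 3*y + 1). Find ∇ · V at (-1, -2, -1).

10

∂V₁/∂x = 12*x*y - 8*x*z
∂V₂/∂y = -6
∂V₃/∂z = 0
∇·V = 12*x*y - 8*x*z - 6
At (-1, -2, -1): 10.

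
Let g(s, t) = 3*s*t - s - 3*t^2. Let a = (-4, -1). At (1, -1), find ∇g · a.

7

∂g/∂s = 3*t - 1
∂g/∂t = 3*s - 6*t
∇g at (1, -1) = (-4, 9)
∇g · a = (-4)(-4) + (9)(-1) = 7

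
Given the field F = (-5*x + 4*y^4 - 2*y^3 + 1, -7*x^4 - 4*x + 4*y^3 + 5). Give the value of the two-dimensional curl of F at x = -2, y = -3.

706

∂F₂/∂x = -28*x^3 - 4
∂F₁/∂y = 16*y^3 - 6*y^2
Scalar curl = -28*x^3 - 16*y^3 + 6*y^2 - 4
At (-2, -3): 706.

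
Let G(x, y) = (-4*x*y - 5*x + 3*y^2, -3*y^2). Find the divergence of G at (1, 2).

-25

∂G₁/∂x = -4*y - 5
∂G₂/∂y = -6*y
∇·G = -10*y - 5
At (1, 2): -25.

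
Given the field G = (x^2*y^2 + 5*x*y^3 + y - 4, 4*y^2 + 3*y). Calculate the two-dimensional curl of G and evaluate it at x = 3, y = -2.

∂G₂/∂x = 0
∂G₁/∂y = 2*x^2*y + 15*x*y^2 + 1
Scalar curl = -2*x^2*y - 15*x*y^2 - 1
At (3, -2): -145.

-145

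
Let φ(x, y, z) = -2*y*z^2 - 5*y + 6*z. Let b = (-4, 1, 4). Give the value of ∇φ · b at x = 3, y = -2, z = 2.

∂φ/∂x = 0
∂φ/∂y = -2*z^2 - 5
∂φ/∂z = -4*y*z + 6
∇φ at (3, -2, 2) = (0, -13, 22)
∇φ · b = (0)(-4) + (-13)(1) + (22)(4) = 75

75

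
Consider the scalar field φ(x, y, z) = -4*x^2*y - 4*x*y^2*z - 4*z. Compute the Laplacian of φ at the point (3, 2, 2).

-64

∂²φ/∂x² = -8*y
∂²φ/∂y² = -8*x*z
∂²φ/∂z² = 0
∇²φ = -8*x*z - 8*y
At (3, 2, 2): -64.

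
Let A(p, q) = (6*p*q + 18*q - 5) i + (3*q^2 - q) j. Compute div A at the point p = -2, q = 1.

11

∂A₁/∂p = 6*q
∂A₂/∂q = 6*q - 1
∇·A = 12*q - 1
At (-2, 1): 11.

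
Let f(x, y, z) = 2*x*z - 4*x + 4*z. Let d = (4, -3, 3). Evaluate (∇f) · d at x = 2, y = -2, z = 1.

16

∂f/∂x = 2*z - 4
∂f/∂y = 0
∂f/∂z = 2*x + 4
∇f at (2, -2, 1) = (-2, 0, 8)
∇f · d = (-2)(4) + (0)(-3) + (8)(3) = 16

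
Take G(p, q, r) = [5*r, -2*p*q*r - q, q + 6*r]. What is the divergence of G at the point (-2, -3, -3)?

-7

∂G₁/∂p = 0
∂G₂/∂q = -2*p*r - 1
∂G₃/∂r = 6
∇·G = -2*p*r + 5
At (-2, -3, -3): -7.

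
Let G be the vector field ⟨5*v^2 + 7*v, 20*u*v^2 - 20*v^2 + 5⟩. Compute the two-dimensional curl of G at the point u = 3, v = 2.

53

∂G₂/∂u = 20*v^2
∂G₁/∂v = 10*v + 7
Scalar curl = 20*v^2 - 10*v - 7
At (3, 2): 53.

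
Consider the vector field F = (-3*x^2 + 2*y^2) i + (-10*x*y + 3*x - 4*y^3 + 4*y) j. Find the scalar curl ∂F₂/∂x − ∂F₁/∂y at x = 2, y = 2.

∂F₂/∂x = -10*y + 3
∂F₁/∂y = 4*y
Scalar curl = -14*y + 3
At (2, 2): -25.

-25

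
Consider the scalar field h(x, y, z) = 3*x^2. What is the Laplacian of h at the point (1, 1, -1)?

∂²h/∂x² = 6
∂²h/∂y² = 0
∂²h/∂z² = 0
∇²h = 6
At (1, 1, -1): 6.

6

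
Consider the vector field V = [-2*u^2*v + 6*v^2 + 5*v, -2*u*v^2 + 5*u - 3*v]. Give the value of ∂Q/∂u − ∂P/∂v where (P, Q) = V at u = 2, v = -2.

∂V₂/∂u = -2*v^2 + 5
∂V₁/∂v = -2*u^2 + 12*v + 5
Scalar curl = 2*u^2 - 2*v^2 - 12*v
At (2, -2): 24.

24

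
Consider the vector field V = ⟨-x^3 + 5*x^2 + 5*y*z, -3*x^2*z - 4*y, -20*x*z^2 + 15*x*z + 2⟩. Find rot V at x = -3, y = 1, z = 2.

(∇×V)₁ = ∂V₃/∂y − ∂V₂/∂z = 3*x^2
(∇×V)₂ = ∂V₁/∂z − ∂V₃/∂x = 5*y + 20*z^2 - 15*z
(∇×V)₃ = ∂V₂/∂x − ∂V₁/∂y = -6*x*z - 5*z
∇×V = (3*x^2, 5*y + 20*z^2 - 15*z, -6*x*z - 5*z)
At (-3, 1, 2): (27, 55, 26).

(27, 55, 26)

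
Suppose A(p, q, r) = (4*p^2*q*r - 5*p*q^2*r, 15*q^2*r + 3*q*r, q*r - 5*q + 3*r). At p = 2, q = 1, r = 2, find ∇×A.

(-21, 6, 8)

(∇×A)₁ = ∂A₃/∂q − ∂A₂/∂r = -15*q^2 - 3*q + r - 5
(∇×A)₂ = ∂A₁/∂r − ∂A₃/∂p = 4*p^2*q - 5*p*q^2
(∇×A)₃ = ∂A₂/∂p − ∂A₁/∂q = -4*p^2*r + 10*p*q*r
∇×A = (-15*q^2 - 3*q + r - 5, 4*p^2*q - 5*p*q^2, -4*p^2*r + 10*p*q*r)
At (2, 1, 2): (-21, 6, 8).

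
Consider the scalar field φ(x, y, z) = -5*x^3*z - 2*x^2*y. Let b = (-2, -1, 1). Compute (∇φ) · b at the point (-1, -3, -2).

-29

∂φ/∂x = -15*x^2*z - 4*x*y
∂φ/∂y = -2*x^2
∂φ/∂z = -5*x^3
∇φ at (-1, -3, -2) = (18, -2, 5)
∇φ · b = (18)(-2) + (-2)(-1) + (5)(1) = -29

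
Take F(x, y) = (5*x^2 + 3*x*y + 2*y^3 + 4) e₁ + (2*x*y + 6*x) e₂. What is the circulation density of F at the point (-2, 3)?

∂F₂/∂x = 2*y + 6
∂F₁/∂y = 3*x + 6*y^2
Scalar curl = -3*x - 6*y^2 + 2*y + 6
At (-2, 3): -36.

-36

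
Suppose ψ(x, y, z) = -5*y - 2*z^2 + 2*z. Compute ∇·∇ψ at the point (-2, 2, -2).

∂²ψ/∂x² = 0
∂²ψ/∂y² = 0
∂²ψ/∂z² = -4
∇²ψ = -4
At (-2, 2, -2): -4.

-4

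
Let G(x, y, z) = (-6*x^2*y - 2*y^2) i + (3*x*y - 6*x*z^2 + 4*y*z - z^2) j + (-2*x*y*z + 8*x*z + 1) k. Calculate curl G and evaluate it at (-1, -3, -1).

(20, 14, -21)

(∇×G)₁ = ∂G₃/∂y − ∂G₂/∂z = 10*x*z - 4*y + 2*z
(∇×G)₂ = ∂G₁/∂z − ∂G₃/∂x = 2*y*z - 8*z
(∇×G)₃ = ∂G₂/∂x − ∂G₁/∂y = 6*x^2 + 7*y - 6*z^2
∇×G = (10*x*z - 4*y + 2*z, 2*y*z - 8*z, 6*x^2 + 7*y - 6*z^2)
At (-1, -3, -1): (20, 14, -21).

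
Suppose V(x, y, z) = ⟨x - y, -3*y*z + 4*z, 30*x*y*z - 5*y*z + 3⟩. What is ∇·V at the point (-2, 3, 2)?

-200

∂V₁/∂x = 1
∂V₂/∂y = -3*z
∂V₃/∂z = 30*x*y - 5*y
∇·V = 30*x*y - 5*y - 3*z + 1
At (-2, 3, 2): -200.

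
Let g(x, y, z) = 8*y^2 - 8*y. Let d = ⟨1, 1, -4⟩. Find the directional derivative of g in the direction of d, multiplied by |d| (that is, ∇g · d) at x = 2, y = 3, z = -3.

∂g/∂x = 0
∂g/∂y = 16*y - 8
∂g/∂z = 0
∇g at (2, 3, -3) = (0, 40, 0)
∇g · d = (0)(1) + (40)(1) + (0)(-4) = 40

40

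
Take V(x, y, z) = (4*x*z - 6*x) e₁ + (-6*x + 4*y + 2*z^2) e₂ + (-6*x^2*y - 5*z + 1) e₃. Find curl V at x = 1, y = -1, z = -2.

(∇×V)₁ = ∂V₃/∂y − ∂V₂/∂z = -6*x^2 - 4*z
(∇×V)₂ = ∂V₁/∂z − ∂V₃/∂x = 12*x*y + 4*x
(∇×V)₃ = ∂V₂/∂x − ∂V₁/∂y = -6
∇×V = (-6*x^2 - 4*z, 12*x*y + 4*x, -6)
At (1, -1, -2): (2, -8, -6).

(2, -8, -6)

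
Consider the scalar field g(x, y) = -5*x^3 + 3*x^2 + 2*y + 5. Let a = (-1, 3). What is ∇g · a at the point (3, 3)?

∂g/∂x = -15*x^2 + 6*x
∂g/∂y = 2
∇g at (3, 3) = (-117, 2)
∇g · a = (-117)(-1) + (2)(3) = 123

123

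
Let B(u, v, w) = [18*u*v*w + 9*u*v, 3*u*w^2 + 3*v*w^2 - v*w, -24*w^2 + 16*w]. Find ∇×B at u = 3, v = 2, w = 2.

(-58, 108, -123)

(∇×B)₁ = ∂B₃/∂v − ∂B₂/∂w = -6*u*w - 6*v*w + v
(∇×B)₂ = ∂B₁/∂w − ∂B₃/∂u = 18*u*v
(∇×B)₃ = ∂B₂/∂u − ∂B₁/∂v = -18*u*w - 9*u + 3*w^2
∇×B = (-6*u*w - 6*v*w + v, 18*u*v, -18*u*w - 9*u + 3*w^2)
At (3, 2, 2): (-58, 108, -123).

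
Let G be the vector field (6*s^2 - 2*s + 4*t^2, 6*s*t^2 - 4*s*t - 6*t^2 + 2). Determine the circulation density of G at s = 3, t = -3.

90

∂G₂/∂s = 6*t^2 - 4*t
∂G₁/∂t = 8*t
Scalar curl = 6*t^2 - 12*t
At (3, -3): 90.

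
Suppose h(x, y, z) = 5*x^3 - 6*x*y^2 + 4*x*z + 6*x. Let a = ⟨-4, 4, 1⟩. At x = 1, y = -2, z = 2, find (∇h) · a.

∂h/∂x = 15*x^2 - 6*y^2 + 4*z + 6
∂h/∂y = -12*x*y
∂h/∂z = 4*x
∇h at (1, -2, 2) = (5, 24, 4)
∇h · a = (5)(-4) + (24)(4) + (4)(1) = 80

80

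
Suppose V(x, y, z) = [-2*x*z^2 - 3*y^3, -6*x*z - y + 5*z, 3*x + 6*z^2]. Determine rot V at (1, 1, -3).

(1, 9, 27)

(∇×V)₁ = ∂V₃/∂y − ∂V₂/∂z = 6*x - 5
(∇×V)₂ = ∂V₁/∂z − ∂V₃/∂x = -4*x*z - 3
(∇×V)₃ = ∂V₂/∂x − ∂V₁/∂y = 9*y^2 - 6*z
∇×V = (6*x - 5, -4*x*z - 3, 9*y^2 - 6*z)
At (1, 1, -3): (1, 9, 27).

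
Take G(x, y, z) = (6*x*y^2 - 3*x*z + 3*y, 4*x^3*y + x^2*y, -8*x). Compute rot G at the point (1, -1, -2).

(∇×G)₁ = ∂G₃/∂y − ∂G₂/∂z = 0
(∇×G)₂ = ∂G₁/∂z − ∂G₃/∂x = -3*x + 8
(∇×G)₃ = ∂G₂/∂x − ∂G₁/∂y = 12*x^2*y - 10*x*y - 3
∇×G = (0, -3*x + 8, 12*x^2*y - 10*x*y - 3)
At (1, -1, -2): (0, 5, -5).

(0, 5, -5)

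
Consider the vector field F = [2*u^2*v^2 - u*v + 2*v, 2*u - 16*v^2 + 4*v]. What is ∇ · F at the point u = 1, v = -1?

∂F₁/∂u = 4*u*v^2 - v
∂F₂/∂v = -32*v + 4
∇·F = 4*u*v^2 - 33*v + 4
At (1, -1): 41.

41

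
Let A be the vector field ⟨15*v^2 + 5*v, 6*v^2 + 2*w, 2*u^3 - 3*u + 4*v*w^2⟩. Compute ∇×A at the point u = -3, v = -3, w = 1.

(∇×A)₁ = ∂A₃/∂v − ∂A₂/∂w = 4*w^2 - 2
(∇×A)₂ = ∂A₁/∂w − ∂A₃/∂u = -6*u^2 + 3
(∇×A)₃ = ∂A₂/∂u − ∂A₁/∂v = -30*v - 5
∇×A = (4*w^2 - 2, -6*u^2 + 3, -30*v - 5)
At (-3, -3, 1): (2, -51, 85).

(2, -51, 85)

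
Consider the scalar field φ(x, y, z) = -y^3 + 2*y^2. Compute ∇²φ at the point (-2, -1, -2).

∂²φ/∂x² = 0
∂²φ/∂y² = 2*(-3*y + 2)
∂²φ/∂z² = 0
∇²φ = -6*y + 4
At (-2, -1, -2): 10.

10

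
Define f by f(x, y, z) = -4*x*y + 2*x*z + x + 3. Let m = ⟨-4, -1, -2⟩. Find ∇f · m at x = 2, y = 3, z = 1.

36

∂f/∂x = -4*y + 2*z + 1
∂f/∂y = -4*x
∂f/∂z = 2*x
∇f at (2, 3, 1) = (-9, -8, 4)
∇f · m = (-9)(-4) + (-8)(-1) + (4)(-2) = 36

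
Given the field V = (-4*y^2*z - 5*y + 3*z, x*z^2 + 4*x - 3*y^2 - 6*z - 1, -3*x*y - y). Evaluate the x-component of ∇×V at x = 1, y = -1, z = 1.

(∇×V)_1 = ∂V₃/∂y − ∂V₂/∂z
= -3*x - 1 − (2*x*z - 6)
= -2*x*z - 3*x + 5
At (1, -1, 1): 0.

0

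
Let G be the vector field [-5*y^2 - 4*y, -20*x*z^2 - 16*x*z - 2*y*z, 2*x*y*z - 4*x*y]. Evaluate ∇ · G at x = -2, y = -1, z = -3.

10

∂G₁/∂x = 0
∂G₂/∂y = -2*z
∂G₃/∂z = 2*x*y
∇·G = 2*x*y - 2*z
At (-2, -1, -3): 10.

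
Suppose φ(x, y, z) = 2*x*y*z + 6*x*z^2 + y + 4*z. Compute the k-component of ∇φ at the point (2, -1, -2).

(∇φ)_3 = ∂φ/∂z = 2*x*y + 12*x*z + 4
At (2, -1, -2): -48.

-48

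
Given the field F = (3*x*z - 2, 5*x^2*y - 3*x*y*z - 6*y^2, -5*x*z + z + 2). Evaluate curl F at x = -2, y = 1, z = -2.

(∇×F)₁ = ∂F₃/∂y − ∂F₂/∂z = 3*x*y
(∇×F)₂ = ∂F₁/∂z − ∂F₃/∂x = 3*x + 5*z
(∇×F)₃ = ∂F₂/∂x − ∂F₁/∂y = 10*x*y - 3*y*z
∇×F = (3*x*y, 3*x + 5*z, 10*x*y - 3*y*z)
At (-2, 1, -2): (-6, -16, -14).

(-6, -16, -14)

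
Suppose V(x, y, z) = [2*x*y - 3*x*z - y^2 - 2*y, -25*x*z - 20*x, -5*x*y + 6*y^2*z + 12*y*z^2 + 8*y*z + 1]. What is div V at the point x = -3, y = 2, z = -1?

∂V₁/∂x = 2*y - 3*z
∂V₂/∂y = 0
∂V₃/∂z = 6*y^2 + 24*y*z + 8*y
∇·V = 6*y^2 + 24*y*z + 10*y - 3*z
At (-3, 2, -1): -1.

-1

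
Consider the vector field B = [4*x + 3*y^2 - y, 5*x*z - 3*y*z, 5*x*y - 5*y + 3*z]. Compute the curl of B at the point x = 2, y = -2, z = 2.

(∇×B)₁ = ∂B₃/∂y − ∂B₂/∂z = 3*y - 5
(∇×B)₂ = ∂B₁/∂z − ∂B₃/∂x = -5*y
(∇×B)₃ = ∂B₂/∂x − ∂B₁/∂y = -6*y + 5*z + 1
∇×B = (3*y - 5, -5*y, -6*y + 5*z + 1)
At (2, -2, 2): (-11, 10, 23).

(-11, 10, 23)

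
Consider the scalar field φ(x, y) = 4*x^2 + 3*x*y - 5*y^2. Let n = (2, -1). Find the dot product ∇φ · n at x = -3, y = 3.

∂φ/∂x = 8*x + 3*y
∂φ/∂y = 3*x - 10*y
∇φ at (-3, 3) = (-15, -39)
∇φ · n = (-15)(2) + (-39)(-1) = 9

9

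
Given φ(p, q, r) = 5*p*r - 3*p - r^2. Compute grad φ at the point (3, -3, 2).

∂φ/∂p = 5*r - 3
∂φ/∂q = 0
∂φ/∂r = 5*p - 2*r
∇φ = (5*r - 3, 0, 5*p - 2*r)
At (3, -3, 2): (7, 0, 11).

(7, 0, 11)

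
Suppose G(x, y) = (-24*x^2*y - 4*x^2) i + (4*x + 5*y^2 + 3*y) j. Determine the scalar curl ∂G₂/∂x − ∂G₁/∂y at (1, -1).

28

∂G₂/∂x = 4
∂G₁/∂y = -24*x^2
Scalar curl = 24*x^2 + 4
At (1, -1): 28.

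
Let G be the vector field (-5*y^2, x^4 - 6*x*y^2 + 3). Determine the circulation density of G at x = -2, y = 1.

∂G₂/∂x = 4*x^3 - 6*y^2
∂G₁/∂y = -10*y
Scalar curl = 4*x^3 - 6*y^2 + 10*y
At (-2, 1): -28.

-28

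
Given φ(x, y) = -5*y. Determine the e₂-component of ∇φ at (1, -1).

(∇φ)_2 = ∂φ/∂y = -5
At (1, -1): -5.

-5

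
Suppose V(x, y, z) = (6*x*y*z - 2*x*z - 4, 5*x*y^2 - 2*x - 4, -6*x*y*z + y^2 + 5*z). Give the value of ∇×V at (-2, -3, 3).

(30, -14, 79)

(∇×V)₁ = ∂V₃/∂y − ∂V₂/∂z = -6*x*z + 2*y
(∇×V)₂ = ∂V₁/∂z − ∂V₃/∂x = 6*x*y - 2*x + 6*y*z
(∇×V)₃ = ∂V₂/∂x − ∂V₁/∂y = -6*x*z + 5*y^2 - 2
∇×V = (-6*x*z + 2*y, 6*x*y - 2*x + 6*y*z, -6*x*z + 5*y^2 - 2)
At (-2, -3, 3): (30, -14, 79).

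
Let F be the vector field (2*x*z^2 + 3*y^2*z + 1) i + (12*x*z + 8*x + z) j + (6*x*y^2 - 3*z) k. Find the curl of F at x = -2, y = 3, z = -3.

(∇×F)₁ = ∂F₃/∂y − ∂F₂/∂z = 12*x*y - 12*x - 1
(∇×F)₂ = ∂F₁/∂z − ∂F₃/∂x = 4*x*z - 3*y^2
(∇×F)₃ = ∂F₂/∂x − ∂F₁/∂y = -6*y*z + 12*z + 8
∇×F = (12*x*y - 12*x - 1, 4*x*z - 3*y^2, -6*y*z + 12*z + 8)
At (-2, 3, -3): (-49, -3, 26).

(-49, -3, 26)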